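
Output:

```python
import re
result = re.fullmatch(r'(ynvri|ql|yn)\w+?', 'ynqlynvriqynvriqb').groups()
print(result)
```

The match spans [0:17] → 'ynqlynvriqynvriqb'.
Captured: group 1 = 'yn'.

('yn',)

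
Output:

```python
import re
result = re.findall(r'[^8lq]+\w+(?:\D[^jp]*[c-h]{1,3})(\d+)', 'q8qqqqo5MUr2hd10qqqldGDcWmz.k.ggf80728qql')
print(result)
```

The pattern matches one or more of any character except [8lq], then one or more of a word character; then a non-digit, then zero or more of any character except [jp], then 1 to 3 of a character in [c-h] (non-capturing group); then one or more of a digit (captured).
`findall` collects group 1 from the one match (1 total).

['80728']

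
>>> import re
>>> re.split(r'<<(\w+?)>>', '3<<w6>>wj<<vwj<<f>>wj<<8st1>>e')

Matches to split on: at [1:7] → '<<w6>>'; at [14:19] → '<<f>>'; at [21:29] → '<<8st1>>'.
`re.split` interleaves the captured-group text with the surrounding fragments.

['3', 'w6', 'wj<<vwj', 'f', 'wj', '8st1', 'e']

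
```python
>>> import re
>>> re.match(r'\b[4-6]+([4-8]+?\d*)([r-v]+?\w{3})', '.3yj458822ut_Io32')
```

None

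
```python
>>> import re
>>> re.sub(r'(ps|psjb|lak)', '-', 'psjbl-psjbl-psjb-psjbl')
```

Branches in `(...|...)` are attempted left-to-right; the first branch that allows the whole pattern to succeed is taken.
Matches: at [0:2] → 'ps'; at [6:8] → 'ps'; at [12:14] → 'ps'; at [17:19] → 'ps'.
Every occurrence is swapped for '-'.

'-jbl--jbl--jb--jbl'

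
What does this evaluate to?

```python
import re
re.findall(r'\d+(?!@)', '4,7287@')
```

['4', '728']

The negative lookaround is zero-width — it rules out positions where the adjacent text would match, without consuming anything.
Scanning left to right: at [0:1] → '4'; at [2:5] → '728'.
No capturing groups, so `findall` returns the 2 full match strings.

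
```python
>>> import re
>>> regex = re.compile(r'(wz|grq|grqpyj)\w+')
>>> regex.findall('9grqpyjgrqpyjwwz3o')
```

Alternation tries branches left to right and keeps the first one that lets the overall match succeed at that position.
`findall` collects group 1 from the one match (1 total).

['grq']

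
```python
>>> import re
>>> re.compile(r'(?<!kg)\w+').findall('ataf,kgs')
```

['ataf', 'kgs']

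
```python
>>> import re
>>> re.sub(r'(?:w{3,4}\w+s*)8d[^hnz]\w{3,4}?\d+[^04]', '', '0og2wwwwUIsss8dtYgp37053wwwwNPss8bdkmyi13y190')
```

Each match is replaced by ''.

'0og2wwwNPss8bdkmyi13y190'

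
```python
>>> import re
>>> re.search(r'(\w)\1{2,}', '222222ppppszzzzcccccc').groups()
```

('2',)

The match spans [0:6] → '222222'.
Captured: group 1 = '2'.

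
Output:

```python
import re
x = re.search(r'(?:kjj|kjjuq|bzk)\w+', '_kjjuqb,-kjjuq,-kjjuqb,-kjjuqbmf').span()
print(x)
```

`search` walks the string left to right and returns the first match it finds.
The match spans [1:7] → 'kjjuqb'.

(1, 7)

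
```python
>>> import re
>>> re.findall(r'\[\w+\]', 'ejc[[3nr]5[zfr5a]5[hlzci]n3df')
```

['[3nr]', '[zfr5a]', '[hlzci]']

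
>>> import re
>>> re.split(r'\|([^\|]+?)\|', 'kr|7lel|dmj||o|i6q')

Matches to split on: at [2:8] → '|7lel|'; at [12:15] → '|o|'.
The group in the pattern means `split` returns the separators' captures alongside the pieces.

['kr', '7lel', 'dmj|', 'o', 'i6q']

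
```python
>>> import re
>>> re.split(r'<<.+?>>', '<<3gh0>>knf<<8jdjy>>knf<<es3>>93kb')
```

['', 'knf', 'knf', '93kb']

A `+?`/`*?`/`{m,n}?` starts at its minimum and grows only as far as needed for what follows to match.
Splitting on the pattern gives 4 pieces.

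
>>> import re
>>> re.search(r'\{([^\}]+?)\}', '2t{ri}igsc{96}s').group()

'{ri}'

Unlike `match`, `search` isn't anchored — it looks for the pattern anywhere in the string.
The match spans [2:6] → '{ri}'.
Captured: group 1 = 'ri'.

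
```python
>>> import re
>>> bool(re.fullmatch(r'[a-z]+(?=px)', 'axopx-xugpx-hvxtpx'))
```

Because the assertion is zero-width, the text it checks is not consumed and won't appear in the result.
`re.fullmatch` requires the pattern to consume the entire string.
Here the pattern can't cover the whole string, so the call returns None, and `bool(None)` is False.

False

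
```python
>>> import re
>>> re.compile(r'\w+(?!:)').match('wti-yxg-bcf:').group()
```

With `match`, the pattern is implicitly anchored at the beginning.
The match spans [0:3] → 'wti'.

'wti'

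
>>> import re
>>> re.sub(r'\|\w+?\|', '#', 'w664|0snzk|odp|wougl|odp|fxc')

'w664#odp#odp|fxc'

Every occurrence is swapped for '#'.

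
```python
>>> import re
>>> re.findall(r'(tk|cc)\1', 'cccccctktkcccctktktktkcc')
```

['cc', 'tk', 'cc', 'tk', 'tk']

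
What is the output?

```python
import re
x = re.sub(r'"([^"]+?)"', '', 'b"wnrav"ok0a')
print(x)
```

Matches: at [1:8] → '"wnrav"'.
Each match is replaced by ''.

bok0a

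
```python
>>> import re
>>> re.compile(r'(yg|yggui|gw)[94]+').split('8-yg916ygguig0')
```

Matches to split on: at [2:5] → 'yg9'.
The group in the pattern means `split` returns the separators' captures alongside the pieces.

['8-', 'yg', '16ygguig0']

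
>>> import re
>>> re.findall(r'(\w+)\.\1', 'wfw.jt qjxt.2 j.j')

A backreference is literal: `\1` must see the identical characters the first group matched.
One capturing group, so `findall` returns just the captured substring from the one match — 1 in all.

['j']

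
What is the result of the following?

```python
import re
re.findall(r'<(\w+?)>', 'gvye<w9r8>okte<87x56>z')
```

['w9r8', '87x56']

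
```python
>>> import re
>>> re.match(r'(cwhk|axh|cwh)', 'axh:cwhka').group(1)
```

`re.match` won't scan ahead — the pattern has to work from the very first character.
The match spans [0:3] → 'axh'.
Captured: group 1 = 'axh'.

'axh'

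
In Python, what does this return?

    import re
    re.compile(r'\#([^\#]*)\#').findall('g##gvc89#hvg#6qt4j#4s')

With a single group, `findall` returns only what that group captured — 2 items.

['', 'hvg']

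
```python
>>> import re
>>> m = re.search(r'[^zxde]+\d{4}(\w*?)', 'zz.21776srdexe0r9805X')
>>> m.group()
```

'.21776'

Lazy quantifiers expand one character at a time until the remainder of the pattern can match.
The match spans [2:8] → '.21776'.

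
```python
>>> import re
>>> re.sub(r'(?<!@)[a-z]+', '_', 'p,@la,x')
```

'_,@l_,_'

A negative assertion filters positions out without eating any characters.
Matches: at [0:1] → 'p'; at [4:5] → 'a'; at [6:7] → 'x'.
`sub` substitutes '_' at each match site.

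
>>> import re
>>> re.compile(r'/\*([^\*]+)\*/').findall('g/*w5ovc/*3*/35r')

['3']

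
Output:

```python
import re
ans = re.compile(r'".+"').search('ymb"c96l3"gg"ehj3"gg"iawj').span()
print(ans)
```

(3, 21)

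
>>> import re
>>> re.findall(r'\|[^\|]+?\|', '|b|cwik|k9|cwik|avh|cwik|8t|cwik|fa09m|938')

['|b|', '|k9|', '|avh|', '|8t|', '|fa09m|']

Matches: at [0:3] → '|b|'; at [7:11] → '|k9|'; at [15:20] → '|avh|'; at [24:28] → '|8t|'; at [32:39] → '|fa09m|'.
With no groups in the pattern, `findall` gives back each whole match — 5 here.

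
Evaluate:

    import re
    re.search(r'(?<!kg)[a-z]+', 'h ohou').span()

Because the assertion is negative and zero-width, positions next to the forbidden text are skipped.
Unlike `match`, `search` isn't anchored — it looks for the pattern anywhere in the string.
The match spans [0:1] → 'h'.

(0, 1)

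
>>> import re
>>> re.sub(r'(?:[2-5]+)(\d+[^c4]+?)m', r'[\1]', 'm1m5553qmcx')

'm1m[3q]cx'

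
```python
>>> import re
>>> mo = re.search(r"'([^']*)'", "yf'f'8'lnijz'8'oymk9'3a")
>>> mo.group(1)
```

The match spans [2:5] → "'f'".
Captured: group 1 = 'f'.

'f'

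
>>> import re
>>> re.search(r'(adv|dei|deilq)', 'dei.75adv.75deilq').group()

The match spans [0:3] → 'dei'.

'dei'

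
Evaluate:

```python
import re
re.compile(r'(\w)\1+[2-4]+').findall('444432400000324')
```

['4', '0']

`\1` is not a pattern — it's the concrete string captured by group 1, re-applied verbatim.
`findall` collects group 1 from each match (2 total).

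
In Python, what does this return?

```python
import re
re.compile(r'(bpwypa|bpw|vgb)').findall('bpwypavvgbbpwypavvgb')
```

['bpwypa', 'vgb', 'bpwypa', 'vgb']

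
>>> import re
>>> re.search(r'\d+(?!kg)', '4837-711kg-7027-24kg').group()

'4837'

A negative assertion filters positions out without eating any characters.
`search` walks the string left to right and returns the first match it finds.
The match spans [0:4] → '4837'.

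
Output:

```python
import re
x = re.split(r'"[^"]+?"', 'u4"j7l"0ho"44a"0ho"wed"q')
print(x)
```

['u4', '0ho', '0ho', 'q']

`split` removes every match and returns the 4 fragments in between.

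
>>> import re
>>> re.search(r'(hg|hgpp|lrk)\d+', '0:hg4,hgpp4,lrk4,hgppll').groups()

('hg',)

Unlike `match`, `search` isn't anchored — it looks for the pattern anywhere in the string.
The match spans [2:5] → 'hg4'.
Captured: group 1 = 'hg'.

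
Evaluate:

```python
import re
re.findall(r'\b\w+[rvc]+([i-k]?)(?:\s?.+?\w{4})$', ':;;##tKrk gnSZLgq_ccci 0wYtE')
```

['k']

The pattern matches a word boundary (`\b`, zero-width); then one or more of a word character, then one or more of one of [rvc]; then optionally a character in [i-k] (captured); then optionally whitespace, then one or more of any character (lazy), then exactly 4 of a word character (non-capturing group); then anchored at the end.
Walking the string: at [5:28] match 'tKrk gnSZLgq_ccci 0wYtE', group 1 = 'k'.
Because there's exactly one group, `findall` drops the full match and keeps group 1 from the one hit.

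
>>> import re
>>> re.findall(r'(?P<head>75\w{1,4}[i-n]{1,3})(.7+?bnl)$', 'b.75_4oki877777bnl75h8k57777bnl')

This matches the literal '75', then 1 to 4 of a word character, then 1 to 3 of a character in [i-n] (captured as 'head'); then any character, then one or more of the literal '7' (lazy), then the literal 'bnl' (captured); then anchored at the end.
Scanning left to right: at [18:31] match '75h8k57777bnl', groups = ('75h8k', '57777bnl').
2 groups means the one result is a tuple of 2 captured strings — 1 here.

[('75h8k', '57777bnl')]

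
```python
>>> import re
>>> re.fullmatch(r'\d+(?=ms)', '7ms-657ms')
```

None

Because the assertion is zero-width, the text it checks is not consumed and won't appear in the result.
`fullmatch` succeeds only if the pattern covers the string from start to end.
Here there's no way to consume every character, so the call returns None.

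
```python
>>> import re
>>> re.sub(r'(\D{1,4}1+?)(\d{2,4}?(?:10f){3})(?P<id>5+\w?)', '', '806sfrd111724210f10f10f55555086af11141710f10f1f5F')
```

`sub` substitutes '' at each match site.

'80686af11141710f10f1f5F'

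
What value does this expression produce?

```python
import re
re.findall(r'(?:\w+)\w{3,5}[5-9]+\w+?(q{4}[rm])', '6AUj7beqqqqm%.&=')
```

['qqqqm']

Pattern: one or more of a word character (non-capturing group); then 3 to 5 of a word character, then one or more of a character in [5-9], then one or more of a word character (lazy); then exactly 4 of the literal 'q', then one of [rm] (captured).
Matches: at [0:12] match '6AUj7beqqqqm', group 1 = 'qqqqm'.
`findall` collects group 1 from the one match (1 total).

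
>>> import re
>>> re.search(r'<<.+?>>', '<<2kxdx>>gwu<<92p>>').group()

'<<2kxdx>>'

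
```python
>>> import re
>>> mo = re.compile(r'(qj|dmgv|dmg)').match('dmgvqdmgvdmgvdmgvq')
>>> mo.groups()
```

Alternation tries branches left to right and keeps the first one that lets the overall match succeed at that position.
`re.match` won't scan ahead — the pattern has to work from the very first character.
The match spans [0:4] → 'dmgv'.
Captured: group 1 = 'dmgv'.

('dmgv',)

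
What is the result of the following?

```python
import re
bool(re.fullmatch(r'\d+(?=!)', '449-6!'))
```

False

`re.fullmatch` requires the pattern to consume the entire string.
Here the string isn't matched end-to-end, so the call returns None, and `bool(None)` is False.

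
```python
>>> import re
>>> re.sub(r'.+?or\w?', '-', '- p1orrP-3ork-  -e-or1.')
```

'---.'

The pattern matches one or more of any character (lazy); then the literal 'or', then optionally a word character.
The `?` after the quantifier makes it lazy — it takes as little as possible before letting the rest of the pattern try.
Matches: at [0:7] → '- p1orr'; at [7:13] → 'P-3ork'; at [13:22] → '-  -e-or1'.
`sub` substitutes '-' at each match site.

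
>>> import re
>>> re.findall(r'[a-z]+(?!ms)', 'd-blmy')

['d', 'blmy']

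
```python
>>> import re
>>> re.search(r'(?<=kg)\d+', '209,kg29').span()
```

Because the assertion is zero-width, the text it checks is not consumed and won't appear in the result.
The match spans [6:8] → '29'.

(6, 8)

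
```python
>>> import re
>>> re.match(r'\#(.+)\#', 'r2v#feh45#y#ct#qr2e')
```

`re.match` only tries the pattern at the start of the string.
Here the pattern fails at index 0, so the call returns None.

None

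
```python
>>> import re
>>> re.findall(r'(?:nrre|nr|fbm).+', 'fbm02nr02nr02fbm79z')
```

['fbm02nr02nr02fbm79z']

Walking the string: at [0:19] → 'fbm02nr02nr02fbm79z'.
Since nothing is captured, `findall` lists the 1 matched substring directly.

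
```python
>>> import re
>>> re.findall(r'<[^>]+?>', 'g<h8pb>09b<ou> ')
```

With no groups in the pattern, `findall` gives back each whole match — 2 here.

['<h8pb>', '<ou>']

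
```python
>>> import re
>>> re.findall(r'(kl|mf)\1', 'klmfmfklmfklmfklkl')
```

`\1` is not a pattern — it's the concrete string captured by group 1, re-applied verbatim.
Scanning left to right: at [2:6] match 'mfmf', group 1 = 'mf'; at [14:18] match 'klkl', group 1 = 'kl'.
`findall` collects group 1 from each match (2 total).

['mf', 'kl']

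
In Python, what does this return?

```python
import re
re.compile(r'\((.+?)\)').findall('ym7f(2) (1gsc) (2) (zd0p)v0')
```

['2', '1gsc', '2', 'zd0p']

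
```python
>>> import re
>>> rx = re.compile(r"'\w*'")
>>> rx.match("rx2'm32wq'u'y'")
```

None

`match` is anchored at position 0; if the pattern doesn't fit there, it returns None.
Here position 0 doesn't satisfy it, so the call returns None.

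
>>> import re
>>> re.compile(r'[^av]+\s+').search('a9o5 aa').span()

(1, 5)

The pattern matches one or more of any character except [av]; then one or more of whitespace.
Unlike `match`, `search` isn't anchored — it looks for the pattern anywhere in the string.
The match spans [1:5] → '9o5 '.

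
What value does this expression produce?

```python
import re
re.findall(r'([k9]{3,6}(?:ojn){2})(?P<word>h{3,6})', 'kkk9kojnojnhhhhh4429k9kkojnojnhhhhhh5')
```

With 2 capturing groups, `findall` returns a 2-tuple per match.

[('kkk9kojnojn', 'hhhhh'), ('9k9kkojnojn', 'hhhhhh')]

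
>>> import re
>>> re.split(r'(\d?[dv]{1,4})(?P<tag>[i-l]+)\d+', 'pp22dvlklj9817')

['pp2', '2dv', 'lklj', '']

Pattern: optionally a digit, then 1 to 4 of one of [dv] (captured); then one or more of a character in [i-l] (captured as 'tag'); then one or more of a digit.
Matches to split on: at [3:14] → '2dvlklj9817'.
Because the pattern has a capturing group, `split` also inserts each captured text between the pieces.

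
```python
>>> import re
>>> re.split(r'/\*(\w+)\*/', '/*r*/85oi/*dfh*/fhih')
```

['', 'r', '85oi', 'dfh', 'fhih']

Matches to split on: at [0:5] → '/*r*/'; at [9:16] → '/*dfh*/'.
The group in the pattern means `split` returns the separators' captures alongside the pieces.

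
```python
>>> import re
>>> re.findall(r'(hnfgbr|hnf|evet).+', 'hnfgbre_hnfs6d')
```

The regex engine tests alternatives in the order written; an earlier branch that matches wins even if a later one would match more.
Because there's exactly one group, `findall` drops the full match and keeps group 1 from the one hit.

['hnfgbr']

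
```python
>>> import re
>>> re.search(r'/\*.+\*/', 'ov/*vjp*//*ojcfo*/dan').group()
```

'/*vjp*//*ojcfo*/'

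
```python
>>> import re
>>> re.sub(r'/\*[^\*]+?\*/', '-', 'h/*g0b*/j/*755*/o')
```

Every occurrence is swapped for '-'.

'h-j-o'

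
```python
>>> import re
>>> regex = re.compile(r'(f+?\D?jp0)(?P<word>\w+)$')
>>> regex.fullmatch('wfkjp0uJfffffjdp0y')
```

Pattern: one or more of the literal 'f' (lazy), then optionally a non-digit, then the literal 'jp0' (captured); then one or more of a word character (captured as 'word'); then anchored at the end.
`re.fullmatch` requires the pattern to consume the entire string.
Here the string isn't matched end-to-end, so the call returns None.

None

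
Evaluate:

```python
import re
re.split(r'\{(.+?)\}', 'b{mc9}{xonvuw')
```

With a capturing group present, the delimiter's captured portion is kept in the result list.

['b', 'mc9', '{xonvuw']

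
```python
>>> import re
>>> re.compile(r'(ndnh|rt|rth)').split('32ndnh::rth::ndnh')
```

['32', 'ndnh', '::', 'rt', 'h::', 'ndnh', '']

Branches in `(...|...)` are attempted left-to-right; the first branch that allows the whole pattern to succeed is taken.
Because the pattern has a capturing group, `split` also inserts each captured text between the pieces.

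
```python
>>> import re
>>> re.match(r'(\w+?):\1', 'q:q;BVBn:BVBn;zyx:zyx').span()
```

`\1` is not a pattern — it's the concrete string captured by group 1, re-applied verbatim.
`re.match` only tries the pattern at the start of the string.
The match spans [0:3] → 'q:q'.
Captured: group 1 = 'q'.

(0, 3)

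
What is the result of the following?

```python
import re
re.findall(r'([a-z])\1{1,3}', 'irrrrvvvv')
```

['r', 'v']

`\1` is not a pattern — it's the concrete string captured by group 1, re-applied verbatim.
`findall` collects group 1 from each match (2 total).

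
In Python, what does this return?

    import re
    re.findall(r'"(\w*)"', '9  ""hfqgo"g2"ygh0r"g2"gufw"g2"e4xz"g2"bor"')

['', 'g2', 'g2', 'g2', 'g2']

`findall` collects group 1 from each match (5 total).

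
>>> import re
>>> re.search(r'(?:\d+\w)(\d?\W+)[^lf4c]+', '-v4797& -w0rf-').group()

'4797& -w0r'

This matches one or more of a digit, then a word character (non-capturing group); then optionally a digit, then one or more of a non-word character (captured); then one or more of any character except [lf4c].
`re.search` tries every starting position until one works.
The match spans [2:12] → '4797& -w0r'.
Captured: group 1 = '& -'.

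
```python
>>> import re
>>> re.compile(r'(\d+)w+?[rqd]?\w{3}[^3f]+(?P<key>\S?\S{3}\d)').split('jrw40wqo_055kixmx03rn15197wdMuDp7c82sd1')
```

The pattern matches one or more of a digit (captured); then one or more of a literal 'w' (lazy); then optionally one of [rqd]; then exactly 3 of a word character, then one or more of any character except [3f]; then optionally a non-whitespace character, then exactly 3 of a non-whitespace character, then a digit (captured as 'key').
Matches to split on: at [3:23] → '40wqo_055kixmx03rn15'; at [23:39] → '197wdMuDp7c82sd1'.
`re.split` interleaves the captured-group text with the surrounding fragments.

['jrw', '40', '3rn15', '', '197', '2sd1', '']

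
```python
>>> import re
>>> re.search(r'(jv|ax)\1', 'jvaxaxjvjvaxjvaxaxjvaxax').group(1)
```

'ax'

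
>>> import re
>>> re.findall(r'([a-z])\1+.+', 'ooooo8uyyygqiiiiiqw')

`\1` has to match the exact text group 1 already captured.
`findall` collects group 1 from the one match (1 total).

['o']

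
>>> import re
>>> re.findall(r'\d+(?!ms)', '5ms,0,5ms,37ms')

['0', '3']

A negative assertion filters positions out without eating any characters.
Walking the string: at [4:5] → '0'; at [10:11] → '3'.
No capturing groups, so `findall` returns the 2 full match strings.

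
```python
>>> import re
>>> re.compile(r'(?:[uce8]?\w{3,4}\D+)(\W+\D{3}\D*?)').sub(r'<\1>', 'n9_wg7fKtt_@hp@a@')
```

'n9<@hp@>a@'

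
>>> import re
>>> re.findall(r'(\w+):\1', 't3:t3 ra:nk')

['t3']

The backreference `\1` re-matches whatever the first group consumed, character for character.
Because there's exactly one group, `findall` drops the full match and keeps group 1 from the one hit.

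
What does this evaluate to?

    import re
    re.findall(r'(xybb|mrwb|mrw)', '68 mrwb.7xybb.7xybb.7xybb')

Branches in `(...|...)` are attempted left-to-right; the first branch that allows the whole pattern to succeed is taken.
One capturing group, so `findall` returns just the captured substring from each match — 4 in all.

['mrwb', 'xybb', 'xybb', 'xybb']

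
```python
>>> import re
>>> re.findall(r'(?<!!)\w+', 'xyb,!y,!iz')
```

['xyb', 'z']

`(?!…)`/`(?<!…)` only lets a position through if the neighbouring text does NOT match; no characters are consumed.
No capturing groups, so `findall` returns the 2 full match strings.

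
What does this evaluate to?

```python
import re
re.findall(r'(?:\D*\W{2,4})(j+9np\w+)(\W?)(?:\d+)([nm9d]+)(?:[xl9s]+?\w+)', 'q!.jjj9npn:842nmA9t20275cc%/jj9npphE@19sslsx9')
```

`findall` packs the 3 group values into a tuple for every match.

[('jj9npphE', '@', '9')]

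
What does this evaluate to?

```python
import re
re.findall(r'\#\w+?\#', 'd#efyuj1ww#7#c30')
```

['#efyuj1ww#']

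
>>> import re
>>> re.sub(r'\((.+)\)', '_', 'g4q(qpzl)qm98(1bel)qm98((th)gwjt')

'g4q_gwjt'

Matches: at [3:28] → '(qpzl)qm98(1bel)qm98((th)'.
Each match is replaced by '_'.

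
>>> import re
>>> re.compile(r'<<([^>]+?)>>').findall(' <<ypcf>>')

['ypcf']

Walking the string: at [1:9] match '<<ypcf>>', group 1 = 'ypcf'.
Because there's exactly one group, `findall` drops the full match and keeps group 1 from the one hit.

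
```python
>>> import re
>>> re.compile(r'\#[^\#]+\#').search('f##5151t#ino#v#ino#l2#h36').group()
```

`search` walks the string left to right and returns the first match it finds.
The match spans [2:9] → '#5151t#'.

'#5151t#'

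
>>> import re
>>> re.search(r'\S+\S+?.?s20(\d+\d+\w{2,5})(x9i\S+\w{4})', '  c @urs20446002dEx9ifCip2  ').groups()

The match spans [4:26] → '@urs20446002dEx9ifCip2'.
Captured: group 1 = '446002dE', group 2 = 'x9ifCip2'.

('446002dE', 'x9ifCip2')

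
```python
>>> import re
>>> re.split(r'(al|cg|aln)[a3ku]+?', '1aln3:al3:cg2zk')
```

['1', 'aln', ':', 'al', ':cg2zk']

Matches to split on: at [1:5] → 'aln3'; at [6:9] → 'al3'.
With a capturing group present, the delimiter's captured portion is kept in the result list.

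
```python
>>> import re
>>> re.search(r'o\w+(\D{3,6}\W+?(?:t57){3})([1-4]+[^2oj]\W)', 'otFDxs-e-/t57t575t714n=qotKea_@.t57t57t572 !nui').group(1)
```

'a_@.t57t57t57'

The match spans [24:44] → 'otKea_@.t57t57t572 !'.
Captured: group 1 = 'a_@.t57t57t57', group 2 = '2 !'.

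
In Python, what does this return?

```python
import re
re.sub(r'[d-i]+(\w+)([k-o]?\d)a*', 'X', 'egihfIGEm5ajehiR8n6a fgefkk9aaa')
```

'X X'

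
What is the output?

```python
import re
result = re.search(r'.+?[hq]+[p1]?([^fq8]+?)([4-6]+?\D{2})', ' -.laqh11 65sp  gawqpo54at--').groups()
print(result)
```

('1 ', '65sp')

The match spans [0:14] → ' -.laqh11 65sp'.
Captured: group 1 = '1 ', group 2 = '65sp'.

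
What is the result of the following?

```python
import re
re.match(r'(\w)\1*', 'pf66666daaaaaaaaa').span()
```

After group 1 captures some text, `\1` only succeeds where that same text appears again.
`re.match` only tries the pattern at the start of the string.
The match spans [0:1] → 'p'.
Captured: group 1 = 'p'.

(0, 1)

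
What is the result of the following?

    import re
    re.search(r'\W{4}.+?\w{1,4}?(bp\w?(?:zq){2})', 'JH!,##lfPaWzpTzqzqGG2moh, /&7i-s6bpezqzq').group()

'!,##lfPaWzpTzqzqGG2moh, /&7i-s6bpezqzq'

This matches exactly 4 of a non-word character, then one or more of any character (lazy), then 1 to 4 of a word character (lazy); then the literal 'bp', then optionally a word character, then the literal 'zq' repeated 2 times (captured).
`re.search` scans for the first position where the pattern succeeds.
The match spans [2:40] → '!,##lfPaWzpTzqzqGG2moh, /&7i-s6bpezqzq'.
Captured: group 1 = 'bpezqzq'.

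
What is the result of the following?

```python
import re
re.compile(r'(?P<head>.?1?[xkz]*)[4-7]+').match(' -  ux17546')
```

This matches optionally any character, then optionally a literal '1', then zero or more of one of [xkz] (captured as 'head'); then one or more of a character in [4-7].
`match` is anchored at position 0; if the pattern doesn't fit there, it returns None.
Here the string doesn't start with a match, so the call returns None.

None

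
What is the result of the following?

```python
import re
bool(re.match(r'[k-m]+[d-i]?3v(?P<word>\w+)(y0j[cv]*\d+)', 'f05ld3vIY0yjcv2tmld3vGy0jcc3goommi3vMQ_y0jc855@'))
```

This matches one or more of a character in [k-m], then optionally a character in [d-i], then the literal '3v'; then one or more of a word character (captured as 'word'); then the literal 'y0j', then zero or more of one of [cv], then one or more of a digit (captured).
`match` is anchored at position 0; if the pattern doesn't fit there, it returns None.
Here the pattern fails at index 0, so the call returns None, and `bool(None)` is False.

False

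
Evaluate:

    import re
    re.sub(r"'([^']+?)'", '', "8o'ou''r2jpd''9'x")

Matches: at [2:6] → "'ou'"; at [6:13] → "'r2jpd'"; at [13:16] → "'9'".
Each match is replaced by ''.

'8ox'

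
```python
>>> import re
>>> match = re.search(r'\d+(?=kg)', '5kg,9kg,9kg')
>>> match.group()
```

'5'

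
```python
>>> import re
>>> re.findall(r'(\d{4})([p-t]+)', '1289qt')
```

[('1289', 'qt')]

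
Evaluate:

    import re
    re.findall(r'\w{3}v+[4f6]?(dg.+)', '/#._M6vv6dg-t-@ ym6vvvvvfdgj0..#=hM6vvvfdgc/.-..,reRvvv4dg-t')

Pattern: exactly 3 of a word character, then one or more of a literal 'v', then optionally one of [4f6]; then the literal 'dg', then one or more of any character (captured).
With a single group, `findall` returns only what that group captured — 1 item.

['dg-t-@ ym6vvvvvfdgj0..#=hM6vvvfdgc/.-..,reRvvv4dg-t']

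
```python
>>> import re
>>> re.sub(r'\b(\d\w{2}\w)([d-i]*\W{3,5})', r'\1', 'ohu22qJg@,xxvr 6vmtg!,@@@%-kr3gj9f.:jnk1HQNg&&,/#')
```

Each match is replaced using the text its own group 1 captured.

'ohu22qJg@,xxvr 6vmt%-kr3gj9f.:jnk1HQNg&&,/#'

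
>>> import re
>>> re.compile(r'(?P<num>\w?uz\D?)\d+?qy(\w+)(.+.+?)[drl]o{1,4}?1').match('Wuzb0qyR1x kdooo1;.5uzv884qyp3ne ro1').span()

(0, 36)

Pattern: optionally a word character, then the literal 'uz', then optionally a non-digit (captured as 'num'); then one or more of a digit (lazy), then the literal 'qy'; then one or more of a word character (captured); then one or more of any character, then one or more of any character (lazy) (captured); then one of [drl], then 1 to 4 of a literal 'o' (lazy), then a literal '1'.
With `match`, the pattern is implicitly anchored at the beginning.
The match spans [0:36] → 'Wuzb0qyR1x kdooo1;.5uzv884qyp3ne ro1'.
Captured: group 1 = 'Wuzb', group 2 = 'R1x', group 3 = ' kdooo1;.5uzv884qyp3ne '.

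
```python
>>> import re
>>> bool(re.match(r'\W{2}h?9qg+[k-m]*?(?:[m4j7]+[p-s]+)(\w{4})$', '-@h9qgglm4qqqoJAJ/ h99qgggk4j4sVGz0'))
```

False

This matches exactly 2 of a non-word character, then optionally the literal 'h'; then the literal '9q', then one or more of the literal 'g', then zero or more of a character in [k-m] (lazy); then one or more of one of [m4j7], then one or more of a character in [p-s] (non-capturing group); then exactly 4 of a word character (captured); then anchored at the end.
`re.match` only tries the pattern at the start of the string.
Here the pattern fails at index 0, so the call returns None, and `bool(None)` is False.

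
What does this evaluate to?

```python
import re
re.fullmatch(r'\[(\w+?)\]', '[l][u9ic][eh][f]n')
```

None

`re.fullmatch` is like wrapping the pattern in `^…$` (in single-line mode).
Here the string isn't matched end-to-end, so the call returns None.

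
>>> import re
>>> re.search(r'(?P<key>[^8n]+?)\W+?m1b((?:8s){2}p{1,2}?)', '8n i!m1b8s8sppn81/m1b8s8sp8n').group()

' i!m1b8s8sp'

This matches one or more of any character except [8n] (lazy) (captured as 'key'); then one or more of a non-word character (lazy), then the literal 'm1b'; then the literal '8s' repeated 2 times, then 1 to 2 of a literal 'p' (lazy) (captured).
`search` walks the string left to right and returns the first match it finds.
The match spans [2:13] → ' i!m1b8s8sp'.
Captured: group 1 = ' i', group 2 = '8s8sp'.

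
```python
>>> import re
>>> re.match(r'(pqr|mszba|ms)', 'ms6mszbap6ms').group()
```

With `match`, the pattern is implicitly anchored at the beginning.
The match spans [0:2] → 'ms'.

'ms'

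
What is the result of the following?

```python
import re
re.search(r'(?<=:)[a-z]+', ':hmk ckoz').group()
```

'hmk'

Lookahead/lookbehind check context without consuming it, so the matched span excludes the asserted characters.
The match spans [1:4] → 'hmk'.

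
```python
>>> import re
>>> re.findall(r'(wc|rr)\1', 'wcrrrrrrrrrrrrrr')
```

['rr', 'rr', 'rr']

A backreference is literal: `\1` must see the identical characters the first group matched.
Scanning left to right: at [2:6] match 'rrrr', group 1 = 'rr'; at [6:10] match 'rrrr', group 1 = 'rr'; at [10:14] match 'rrrr', group 1 = 'rr'.
One capturing group, so `findall` returns just the captured substring from each match — 3 in all.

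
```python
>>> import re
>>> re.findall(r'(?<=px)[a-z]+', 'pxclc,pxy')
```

Lookahead/lookbehind check context without consuming it, so the matched span excludes the asserted characters.
Scanning left to right: at [2:5] → 'clc'; at [8:9] → 'y'.
Since nothing is captured, `findall` lists the 2 matched substrings directly.

['clc', 'y']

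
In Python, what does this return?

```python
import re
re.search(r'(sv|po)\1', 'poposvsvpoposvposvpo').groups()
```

('po',)

A backreference is literal: `\1` must see the identical characters the first group matched.
`re.search` tries every starting position until one works.
The match spans [0:4] → 'popo'.
Captured: group 1 = 'po'.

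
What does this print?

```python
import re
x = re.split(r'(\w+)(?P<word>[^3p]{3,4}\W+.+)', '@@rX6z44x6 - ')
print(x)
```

With a capturing group present, the delimiter's captured portion is kept in the result list.

['@@', 'rX6z44', 'x6 - ', '']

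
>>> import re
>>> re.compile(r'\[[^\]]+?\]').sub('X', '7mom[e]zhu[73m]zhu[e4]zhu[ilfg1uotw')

'7momXzhuXzhuXzhu[ilfg1uotw'

`sub` substitutes 'X' at each match site.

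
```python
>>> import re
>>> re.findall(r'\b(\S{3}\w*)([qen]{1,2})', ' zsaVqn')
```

[('zsaVq', 'n')]

With 2 capturing groups, `findall` returns a 2-tuple per match.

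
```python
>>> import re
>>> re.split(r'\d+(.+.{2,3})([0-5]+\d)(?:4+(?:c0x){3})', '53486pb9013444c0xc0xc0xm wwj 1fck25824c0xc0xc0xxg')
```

This matches one or more of a digit; then one or more of any character, then 2 to 3 of any character (captured); then one or more of a character in [0-5], then a digit (captured); then one or more of the literal '4', then the literal 'c0x' repeated 3 times (non-capturing group).
Matches to split on: at [0:23] → '53486pb9013444c0xc0xc0x'.
With a capturing group present, the delimiter's captured portion is kept in the result list.

['', 'pb9013', '44', 'm wwj 1fck25824c0xc0xc0xxg']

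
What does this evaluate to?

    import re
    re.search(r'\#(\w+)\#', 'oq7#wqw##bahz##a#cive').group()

The match spans [3:8] → '#wqw#'.

'#wqw#'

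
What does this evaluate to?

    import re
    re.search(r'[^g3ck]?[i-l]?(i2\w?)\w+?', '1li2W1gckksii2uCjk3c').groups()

('i2W',)

The pattern matches optionally any character except [g3ck], then optionally a character in [i-l]; then the literal 'i2', then optionally a word character (captured); then one or more of a word character (lazy).
A `+?`/`*?`/`{m,n}?` starts at its minimum and grows only as far as needed for what follows to match.
`re.search` scans for the first position where the pattern succeeds.
The match spans [0:6] → '1li2W1'.
Captured: group 1 = 'i2W'.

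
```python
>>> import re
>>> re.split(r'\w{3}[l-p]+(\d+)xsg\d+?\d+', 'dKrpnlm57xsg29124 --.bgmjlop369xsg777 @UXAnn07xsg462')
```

['', '57', ' --.b', '369', ' @', '07', '']

This matches exactly 3 of a word character; then one or more of a character in [l-p]; then one or more of a digit (captured); then the literal 'xsg', then one or more of a digit (lazy), then one or more of a digit.
The group in the pattern means `split` returns the separators' captures alongside the pieces.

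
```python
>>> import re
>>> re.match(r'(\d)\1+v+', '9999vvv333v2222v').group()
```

'9999vvv'

After group 1 captures some text, `\1` only succeeds where that same text appears again.
With `match`, the pattern is implicitly anchored at the beginning.
The match spans [0:7] → '9999vvv'.
Captured: group 1 = '9'.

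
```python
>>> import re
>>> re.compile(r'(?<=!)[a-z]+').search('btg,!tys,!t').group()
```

'tys'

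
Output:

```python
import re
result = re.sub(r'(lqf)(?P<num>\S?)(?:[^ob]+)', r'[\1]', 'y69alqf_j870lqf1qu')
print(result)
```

y69a[lqf]

Pattern: the literal 'lq', then the literal 'f' (captured); then optionally a non-whitespace character (captured as 'num'); then one or more of any character except [ob] (non-capturing group).
Matches: at [4:18] → 'lqf_j870lqf1qu'.
Each match is replaced using the text its own group 1 captured.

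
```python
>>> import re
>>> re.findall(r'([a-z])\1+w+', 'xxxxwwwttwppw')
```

['x', 't', 'p']

A backreference is literal: `\1` must see the identical characters the first group matched.
`findall` collects group 1 from each match (3 total).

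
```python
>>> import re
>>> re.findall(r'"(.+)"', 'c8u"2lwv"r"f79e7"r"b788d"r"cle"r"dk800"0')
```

With a single group, `findall` returns only what that group captured — 1 item.

['2lwv"r"f79e7"r"b788d"r"cle"r"dk800']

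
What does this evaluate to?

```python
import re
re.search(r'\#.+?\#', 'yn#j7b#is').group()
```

'#j7b#'

Unlike `match`, `search` isn't anchored — it looks for the pattern anywhere in the string.
The match spans [2:7] → '#j7b#'.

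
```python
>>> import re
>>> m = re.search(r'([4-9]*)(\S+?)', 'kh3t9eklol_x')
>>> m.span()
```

A `+?`/`*?`/`{m,n}?` starts at its minimum and grows only as far as needed for what follows to match.
The match spans [0:1] → 'k'.

(0, 1)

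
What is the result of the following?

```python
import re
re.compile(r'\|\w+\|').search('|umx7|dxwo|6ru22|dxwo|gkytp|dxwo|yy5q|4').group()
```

`re.search` tries every starting position until one works.
The match spans [0:6] → '|umx7|'.

'|umx7|'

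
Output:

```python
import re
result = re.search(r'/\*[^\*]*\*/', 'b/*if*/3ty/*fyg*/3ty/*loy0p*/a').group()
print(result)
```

The match spans [1:7] → '/*if*/'.

/*if*/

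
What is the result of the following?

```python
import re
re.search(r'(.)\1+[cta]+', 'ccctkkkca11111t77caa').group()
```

After group 1 captures some text, `\1` only succeeds where that same text appears again.
`re.search` scans for the first position where the pattern succeeds.
The match spans [0:4] → 'ccct'.
Captured: group 1 = 'c'.

'ccct'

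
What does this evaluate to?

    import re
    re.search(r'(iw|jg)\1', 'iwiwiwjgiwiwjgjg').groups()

The match spans [0:4] → 'iwiw'.
Captured: group 1 = 'iw'.

('iw',)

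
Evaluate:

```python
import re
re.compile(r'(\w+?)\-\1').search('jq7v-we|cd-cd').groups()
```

After group 1 captures some text, `\1` only succeeds where that same text appears again.
`re.search` scans for the first position where the pattern succeeds.
The match spans [8:13] → 'cd-cd'.
Captured: group 1 = 'cd'.

('cd',)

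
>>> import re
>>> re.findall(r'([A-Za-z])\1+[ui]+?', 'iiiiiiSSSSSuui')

A backreference is literal: `\1` must see the identical characters the first group matched.
Scanning left to right: at [0:6] match 'iiiiii', group 1 = 'i'; at [6:12] match 'SSSSSu', group 1 = 'S'.
Because there's exactly one group, `findall` drops the full match and keeps group 1 from each hit.

['i', 'S']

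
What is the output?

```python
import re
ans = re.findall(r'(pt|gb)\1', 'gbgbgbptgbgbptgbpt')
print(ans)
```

['gb', 'gb']

`\1` has to match the exact text group 1 already captured.
Matches: at [0:4] match 'gbgb', group 1 = 'gb'; at [8:12] match 'gbgb', group 1 = 'gb'.
Because there's exactly one group, `findall` drops the full match and keeps group 1 from each hit.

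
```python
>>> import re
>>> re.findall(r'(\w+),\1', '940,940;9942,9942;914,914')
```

After group 1 captures some text, `\1` only succeeds where that same text appears again.
Scanning left to right: at [0:7] match '940,940', group 1 = '940'; at [8:17] match '9942,9942', group 1 = '9942'; at [18:25] match '914,914', group 1 = '914'.
Because there's exactly one group, `findall` drops the full match and keeps group 1 from each hit.

['940', '9942', '914']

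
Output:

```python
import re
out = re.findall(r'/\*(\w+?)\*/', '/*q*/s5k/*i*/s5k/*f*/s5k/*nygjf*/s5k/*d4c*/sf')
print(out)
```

['q', 'i', 'f', 'nygjf', 'd4c']

With a single group, `findall` returns only what that group captured — 5 items.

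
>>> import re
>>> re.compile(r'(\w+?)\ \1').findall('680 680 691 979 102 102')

['680', '102']

After group 1 captures some text, `\1` only succeeds where that same text appears again.
Walking the string: at [0:7] match '680 680', group 1 = '680'; at [16:23] match '102 102', group 1 = '102'.
With a single group, `findall` returns only what that group captured — 2 items.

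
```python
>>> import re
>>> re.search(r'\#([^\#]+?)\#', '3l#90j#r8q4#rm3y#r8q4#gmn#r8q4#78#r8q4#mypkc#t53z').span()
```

The match spans [2:7] → '#90j#'.

(2, 7)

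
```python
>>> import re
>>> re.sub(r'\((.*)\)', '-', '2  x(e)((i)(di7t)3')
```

'2  x-3'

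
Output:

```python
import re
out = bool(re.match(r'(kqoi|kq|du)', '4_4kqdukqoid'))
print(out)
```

`re.match` won't scan ahead — the pattern has to work from the very first character.
Here position 0 doesn't satisfy it, so the call returns None, and `bool(None)` is False.

False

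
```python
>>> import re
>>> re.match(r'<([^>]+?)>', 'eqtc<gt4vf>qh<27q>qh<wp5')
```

None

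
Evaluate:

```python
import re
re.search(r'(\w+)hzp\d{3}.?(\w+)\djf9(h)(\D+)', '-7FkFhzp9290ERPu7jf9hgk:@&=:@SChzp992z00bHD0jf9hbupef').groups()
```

The match spans [1:34] → '7FkFhzp9290ERPu7jf9hgk:@&=:@SChzp'.
Captured: group 1 = '7FkF', group 2 = 'ERPu', group 3 = 'h', group 4 = 'gk:@&=:@SChzp'.

('7FkF', 'ERPu', 'h', 'gk:@&=:@SChzp')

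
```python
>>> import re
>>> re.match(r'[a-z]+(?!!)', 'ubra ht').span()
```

The negative lookahead/lookbehind blocks any match where the forbidden context is present.
`re.match` only tries the pattern at the start of the string.
The match spans [0:4] → 'ubra'.

(0, 4)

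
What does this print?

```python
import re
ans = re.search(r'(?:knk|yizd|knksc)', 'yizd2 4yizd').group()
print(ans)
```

yizd

`re.search` tries every starting position until one works.
The match spans [0:4] → 'yizd'.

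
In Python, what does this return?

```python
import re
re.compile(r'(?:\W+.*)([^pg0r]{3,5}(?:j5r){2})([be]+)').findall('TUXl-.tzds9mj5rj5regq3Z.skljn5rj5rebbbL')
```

[('s9mj5rj5r', 'e')]

This matches one or more of a non-word character, then zero or more of any character (non-capturing group); then 3 to 5 of any character except [pg0r], then the literal 'j5r' repeated 2 times (captured); then one or more of one of [be] (captured).
Walking the string: at [4:19] match '-.tzds9mj5rj5re', groups = ('s9mj5rj5r', 'e').
Multiple groups make `findall` return tuples — one 2-tuple for the one match.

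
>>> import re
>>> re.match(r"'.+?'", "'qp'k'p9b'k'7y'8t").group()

"'qp'"

With `match`, the pattern is implicitly anchored at the beginning.
The match spans [0:4] → "'qp'".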